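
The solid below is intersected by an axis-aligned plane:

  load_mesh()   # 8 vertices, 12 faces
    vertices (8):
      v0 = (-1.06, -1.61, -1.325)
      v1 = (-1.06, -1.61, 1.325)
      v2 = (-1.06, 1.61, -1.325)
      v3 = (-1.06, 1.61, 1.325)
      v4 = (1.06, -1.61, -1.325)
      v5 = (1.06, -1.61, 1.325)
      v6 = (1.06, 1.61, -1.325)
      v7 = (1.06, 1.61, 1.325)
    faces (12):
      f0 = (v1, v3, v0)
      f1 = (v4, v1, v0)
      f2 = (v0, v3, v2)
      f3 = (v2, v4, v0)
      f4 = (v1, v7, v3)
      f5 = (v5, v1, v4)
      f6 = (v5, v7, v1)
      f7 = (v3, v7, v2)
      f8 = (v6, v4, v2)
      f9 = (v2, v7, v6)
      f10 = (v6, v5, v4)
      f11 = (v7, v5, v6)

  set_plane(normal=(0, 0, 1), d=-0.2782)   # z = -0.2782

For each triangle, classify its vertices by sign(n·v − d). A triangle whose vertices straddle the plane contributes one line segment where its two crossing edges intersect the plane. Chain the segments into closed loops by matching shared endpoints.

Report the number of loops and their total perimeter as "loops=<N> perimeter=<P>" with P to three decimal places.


Straddling triangles (8 of 12):
  (v1,v3,v0) [++-] → (-1.06, -0.338039, -0.2782)–(-1.06, -1.61, -0.2782)  len=1.2720
  (v4,v1,v0) [-+-] → (0.22256, -1.61, -0.2782)–(-1.06, -1.61, -0.2782)  len=1.2826
  (v0,v3,v2) [-+-] → (-1.06, -0.338039, -0.2782)–(-1.06, 1.61, -0.2782)  len=1.9480
  (v5,v1,v4) [++-] → (0.22256, -1.61, -0.2782)–(1.06, -1.61, -0.2782)  len=0.8374
  (v3,v7,v2) [++-] → (-0.22256, 1.61, -0.2782)–(-1.06, 1.61, -0.2782)  len=0.8374
  (v2,v7,v6) [-+-] → (-0.22256, 1.61, -0.2782)–(1.06, 1.61, -0.2782)  len=1.2826
  (v6,v5,v4) [-+-] → (1.06, 0.338039, -0.2782)–(1.06, -1.61, -0.2782)  len=1.9480
  (v7,v5,v6) [++-] → (1.06, 0.338039, -0.2782)–(1.06, 1.61, -0.2782)  len=1.2720

Chained into 1 loop(s):
  loop 1: 8 segments, perimeter = 10.6800
Total perimeter = 10.680

loops=1 perimeter=10.680


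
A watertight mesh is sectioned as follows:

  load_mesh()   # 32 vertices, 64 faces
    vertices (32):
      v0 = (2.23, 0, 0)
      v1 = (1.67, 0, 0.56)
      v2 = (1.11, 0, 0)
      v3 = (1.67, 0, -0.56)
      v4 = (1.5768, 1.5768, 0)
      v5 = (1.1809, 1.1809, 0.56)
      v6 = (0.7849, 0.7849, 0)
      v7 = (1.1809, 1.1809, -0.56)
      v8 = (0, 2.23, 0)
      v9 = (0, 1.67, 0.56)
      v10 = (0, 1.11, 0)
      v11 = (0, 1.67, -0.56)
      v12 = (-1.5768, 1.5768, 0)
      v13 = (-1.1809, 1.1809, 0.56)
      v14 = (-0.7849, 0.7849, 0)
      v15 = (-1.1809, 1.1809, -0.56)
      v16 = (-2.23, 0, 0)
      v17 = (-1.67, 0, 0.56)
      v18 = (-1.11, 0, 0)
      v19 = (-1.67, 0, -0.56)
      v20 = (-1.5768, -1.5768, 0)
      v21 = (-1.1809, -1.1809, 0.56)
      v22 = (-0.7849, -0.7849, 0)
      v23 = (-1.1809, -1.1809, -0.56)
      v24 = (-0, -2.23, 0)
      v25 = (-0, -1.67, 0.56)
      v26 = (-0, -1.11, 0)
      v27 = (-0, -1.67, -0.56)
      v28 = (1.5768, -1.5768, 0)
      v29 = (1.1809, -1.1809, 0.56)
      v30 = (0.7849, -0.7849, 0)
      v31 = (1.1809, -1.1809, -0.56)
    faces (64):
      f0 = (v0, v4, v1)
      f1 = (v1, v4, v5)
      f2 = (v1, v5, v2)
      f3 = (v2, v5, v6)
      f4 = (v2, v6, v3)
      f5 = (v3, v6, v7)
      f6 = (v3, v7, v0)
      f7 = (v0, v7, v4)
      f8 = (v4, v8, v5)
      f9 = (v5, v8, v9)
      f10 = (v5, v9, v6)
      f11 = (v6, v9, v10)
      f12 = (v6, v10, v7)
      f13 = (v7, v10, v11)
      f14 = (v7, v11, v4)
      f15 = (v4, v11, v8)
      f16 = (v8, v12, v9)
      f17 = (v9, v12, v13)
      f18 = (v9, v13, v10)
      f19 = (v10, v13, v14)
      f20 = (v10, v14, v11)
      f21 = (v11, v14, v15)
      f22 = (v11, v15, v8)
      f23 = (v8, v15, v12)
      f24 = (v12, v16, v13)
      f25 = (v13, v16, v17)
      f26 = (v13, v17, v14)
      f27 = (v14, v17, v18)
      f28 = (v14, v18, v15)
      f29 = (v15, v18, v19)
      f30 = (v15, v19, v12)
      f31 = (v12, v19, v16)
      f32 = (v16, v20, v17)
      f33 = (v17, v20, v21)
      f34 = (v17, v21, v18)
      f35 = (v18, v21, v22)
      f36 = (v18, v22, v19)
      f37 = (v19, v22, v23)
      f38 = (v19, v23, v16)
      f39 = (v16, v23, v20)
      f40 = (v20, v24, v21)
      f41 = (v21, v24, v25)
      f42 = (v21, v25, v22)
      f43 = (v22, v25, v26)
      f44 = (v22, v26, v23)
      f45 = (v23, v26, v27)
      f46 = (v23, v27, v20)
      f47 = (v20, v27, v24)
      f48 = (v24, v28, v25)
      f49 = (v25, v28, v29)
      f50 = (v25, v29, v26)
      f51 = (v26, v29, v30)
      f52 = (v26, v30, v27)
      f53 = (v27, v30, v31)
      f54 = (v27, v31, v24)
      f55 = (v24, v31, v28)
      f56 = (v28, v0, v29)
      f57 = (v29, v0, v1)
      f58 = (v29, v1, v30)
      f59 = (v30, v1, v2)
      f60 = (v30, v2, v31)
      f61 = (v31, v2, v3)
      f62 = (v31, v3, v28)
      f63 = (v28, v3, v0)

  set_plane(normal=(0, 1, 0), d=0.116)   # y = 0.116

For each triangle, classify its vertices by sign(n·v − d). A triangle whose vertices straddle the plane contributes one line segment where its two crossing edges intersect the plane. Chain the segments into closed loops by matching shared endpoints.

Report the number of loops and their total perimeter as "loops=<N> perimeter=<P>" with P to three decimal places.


Straddling triangles (16 of 64):
  (v0,v4,v1) [-+-] → (2.18195, 0.116, 0)–(1.66314, 0.116, 0.518803)  len=0.7337
  (v1,v4,v5) [-++] → (1.66314, 0.116, 0.518803)–(1.62196, 0.116, 0.56)  len=0.0583
  (v1,v5,v2) [-+-] → (1.62196, 0.116, 0.56)–(1.11696, 0.116, 0.0550089)  len=0.7142
  (v2,v5,v6) [-++] → (1.11696, 0.116, 0.0550089)–(1.06195, 0.116, 0)  len=0.0778
  (v2,v6,v3) [-+-] → (1.06195, 0.116, 0)–(1.53919, 0.116, -0.477238)  len=0.6749
  (v3,v6,v7) [-++] → (1.53919, 0.116, -0.477238)–(1.62196, 0.116, -0.56)  len=0.1170
  (v3,v7,v0) [-+-] → (1.62196, 0.116, -0.56)–(2.12695, 0.116, -0.0550089)  len=0.7142
  (v0,v7,v4) [-++] → (2.12695, 0.116, -0.0550089)–(2.18195, 0.116, 0)  len=0.0778
  (v12,v16,v13) [+-+] → (-2.18195, 0.116, 0)–(-2.12695, 0.116, 0.0550089)  len=0.0778
  (v13,v16,v17) [+--] → (-2.12695, 0.116, 0.0550089)–(-1.62196, 0.116, 0.56)  len=0.7142
  (v13,v17,v14) [+-+] → (-1.62196, 0.116, 0.56)–(-1.53919, 0.116, 0.477238)  len=0.1170
  (v14,v17,v18) [+--] → (-1.53919, 0.116, 0.477238)–(-1.06195, 0.116, 0)  len=0.6749
  (v14,v18,v15) [+-+] → (-1.06195, 0.116, 0)–(-1.11696, 0.116, -0.0550089)  len=0.0778
  (v15,v18,v19) [+--] → (-1.11696, 0.116, -0.0550089)–(-1.62196, 0.116, -0.56)  len=0.7142
  (v15,v19,v12) [+-+] → (-1.62196, 0.116, -0.56)–(-1.66314, 0.116, -0.518803)  len=0.0583
  (v12,v19,v16) [+--] → (-1.66314, 0.116, -0.518803)–(-2.18195, 0.116, 0)  len=0.7337

Chained into 2 loop(s):
  loop 1: 8 segments, perimeter = 3.1678
  loop 2: 8 segments, perimeter = 3.1678
Total perimeter = 6.336

loops=2 perimeter=6.336


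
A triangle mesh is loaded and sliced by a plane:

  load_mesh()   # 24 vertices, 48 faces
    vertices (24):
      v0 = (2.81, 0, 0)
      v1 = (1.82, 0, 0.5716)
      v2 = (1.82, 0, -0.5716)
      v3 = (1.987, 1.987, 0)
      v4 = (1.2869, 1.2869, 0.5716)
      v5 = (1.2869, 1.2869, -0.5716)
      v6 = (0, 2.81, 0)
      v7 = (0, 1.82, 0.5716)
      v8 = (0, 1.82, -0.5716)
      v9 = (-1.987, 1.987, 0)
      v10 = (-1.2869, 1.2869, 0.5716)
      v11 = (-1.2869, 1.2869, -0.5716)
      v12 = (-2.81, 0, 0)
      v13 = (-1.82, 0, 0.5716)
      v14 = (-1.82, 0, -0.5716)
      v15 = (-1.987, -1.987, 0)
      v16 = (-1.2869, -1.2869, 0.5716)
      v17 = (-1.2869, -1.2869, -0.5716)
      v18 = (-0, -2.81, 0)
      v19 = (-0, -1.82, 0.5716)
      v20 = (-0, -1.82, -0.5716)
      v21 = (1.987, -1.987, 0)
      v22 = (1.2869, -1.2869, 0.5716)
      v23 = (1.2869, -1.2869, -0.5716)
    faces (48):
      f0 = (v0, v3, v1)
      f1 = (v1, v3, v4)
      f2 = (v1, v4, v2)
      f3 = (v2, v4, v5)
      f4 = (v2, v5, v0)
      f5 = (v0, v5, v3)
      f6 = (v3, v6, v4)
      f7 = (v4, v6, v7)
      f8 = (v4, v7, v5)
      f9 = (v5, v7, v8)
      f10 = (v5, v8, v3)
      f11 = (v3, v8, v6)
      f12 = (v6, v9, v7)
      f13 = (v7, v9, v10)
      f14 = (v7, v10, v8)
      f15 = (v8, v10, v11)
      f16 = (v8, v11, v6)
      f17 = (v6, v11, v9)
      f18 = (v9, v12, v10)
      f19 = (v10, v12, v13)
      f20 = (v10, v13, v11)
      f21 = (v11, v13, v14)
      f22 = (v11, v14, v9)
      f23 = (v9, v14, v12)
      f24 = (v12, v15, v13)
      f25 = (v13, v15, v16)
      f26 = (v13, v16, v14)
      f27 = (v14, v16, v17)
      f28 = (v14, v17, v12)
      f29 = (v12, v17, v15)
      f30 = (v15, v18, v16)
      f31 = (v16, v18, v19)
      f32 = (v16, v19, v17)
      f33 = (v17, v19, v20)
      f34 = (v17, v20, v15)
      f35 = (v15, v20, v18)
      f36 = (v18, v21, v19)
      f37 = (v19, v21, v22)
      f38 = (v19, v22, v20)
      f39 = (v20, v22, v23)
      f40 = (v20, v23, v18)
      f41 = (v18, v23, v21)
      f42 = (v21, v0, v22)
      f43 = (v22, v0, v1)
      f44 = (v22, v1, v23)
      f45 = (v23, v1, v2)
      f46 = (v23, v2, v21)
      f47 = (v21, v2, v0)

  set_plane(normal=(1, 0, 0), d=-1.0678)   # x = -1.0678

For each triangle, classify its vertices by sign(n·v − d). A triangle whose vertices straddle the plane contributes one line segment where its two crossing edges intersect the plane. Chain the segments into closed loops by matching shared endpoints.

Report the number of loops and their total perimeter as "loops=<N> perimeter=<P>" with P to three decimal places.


Straddling triangles (12 of 48):
  (v6,v9,v7) [+-+] → (-1.0678, 2.36773, 0)–(-1.0678, 1.90974, 0.264426)  len=0.5288
  (v7,v9,v10) [+--] → (-1.0678, 1.90974, 0.264426)–(-1.0678, 1.37766, 0.5716)  len=0.6144
  (v7,v10,v8) [+-+] → (-1.0678, 1.37766, 0.5716)–(-1.0678, 1.37766, 0.376966)  len=0.1946
  (v8,v10,v11) [+--] → (-1.0678, 1.37766, 0.376966)–(-1.0678, 1.37766, -0.5716)  len=0.9486
  (v8,v11,v6) [+-+] → (-1.0678, 1.37766, -0.5716)–(-1.0678, 1.54621, -0.474283)  len=0.1946
  (v6,v11,v9) [+--] → (-1.0678, 1.54621, -0.474283)–(-1.0678, 2.36773, 0)  len=0.9486
  (v15,v18,v16) [-+-] → (-1.0678, -2.36773, 0)–(-1.0678, -1.54621, 0.474283)  len=0.9486
  (v16,v18,v19) [-++] → (-1.0678, -1.54621, 0.474283)–(-1.0678, -1.37766, 0.5716)  len=0.1946
  (v16,v19,v17) [-+-] → (-1.0678, -1.37766, 0.5716)–(-1.0678, -1.37766, -0.376966)  len=0.9486
  (v17,v19,v20) [-++] → (-1.0678, -1.37766, -0.376966)–(-1.0678, -1.37766, -0.5716)  len=0.1946
  (v17,v20,v15) [-+-] → (-1.0678, -1.37766, -0.5716)–(-1.0678, -1.90974, -0.264426)  len=0.6144
  (v15,v20,v18) [-++] → (-1.0678, -1.90974, -0.264426)–(-1.0678, -2.36773, 0)  len=0.5288

Chained into 2 loop(s):
  loop 1: 6 segments, perimeter = 3.4296
  loop 2: 6 segments, perimeter = 3.4296
Total perimeter = 6.859

loops=2 perimeter=6.859


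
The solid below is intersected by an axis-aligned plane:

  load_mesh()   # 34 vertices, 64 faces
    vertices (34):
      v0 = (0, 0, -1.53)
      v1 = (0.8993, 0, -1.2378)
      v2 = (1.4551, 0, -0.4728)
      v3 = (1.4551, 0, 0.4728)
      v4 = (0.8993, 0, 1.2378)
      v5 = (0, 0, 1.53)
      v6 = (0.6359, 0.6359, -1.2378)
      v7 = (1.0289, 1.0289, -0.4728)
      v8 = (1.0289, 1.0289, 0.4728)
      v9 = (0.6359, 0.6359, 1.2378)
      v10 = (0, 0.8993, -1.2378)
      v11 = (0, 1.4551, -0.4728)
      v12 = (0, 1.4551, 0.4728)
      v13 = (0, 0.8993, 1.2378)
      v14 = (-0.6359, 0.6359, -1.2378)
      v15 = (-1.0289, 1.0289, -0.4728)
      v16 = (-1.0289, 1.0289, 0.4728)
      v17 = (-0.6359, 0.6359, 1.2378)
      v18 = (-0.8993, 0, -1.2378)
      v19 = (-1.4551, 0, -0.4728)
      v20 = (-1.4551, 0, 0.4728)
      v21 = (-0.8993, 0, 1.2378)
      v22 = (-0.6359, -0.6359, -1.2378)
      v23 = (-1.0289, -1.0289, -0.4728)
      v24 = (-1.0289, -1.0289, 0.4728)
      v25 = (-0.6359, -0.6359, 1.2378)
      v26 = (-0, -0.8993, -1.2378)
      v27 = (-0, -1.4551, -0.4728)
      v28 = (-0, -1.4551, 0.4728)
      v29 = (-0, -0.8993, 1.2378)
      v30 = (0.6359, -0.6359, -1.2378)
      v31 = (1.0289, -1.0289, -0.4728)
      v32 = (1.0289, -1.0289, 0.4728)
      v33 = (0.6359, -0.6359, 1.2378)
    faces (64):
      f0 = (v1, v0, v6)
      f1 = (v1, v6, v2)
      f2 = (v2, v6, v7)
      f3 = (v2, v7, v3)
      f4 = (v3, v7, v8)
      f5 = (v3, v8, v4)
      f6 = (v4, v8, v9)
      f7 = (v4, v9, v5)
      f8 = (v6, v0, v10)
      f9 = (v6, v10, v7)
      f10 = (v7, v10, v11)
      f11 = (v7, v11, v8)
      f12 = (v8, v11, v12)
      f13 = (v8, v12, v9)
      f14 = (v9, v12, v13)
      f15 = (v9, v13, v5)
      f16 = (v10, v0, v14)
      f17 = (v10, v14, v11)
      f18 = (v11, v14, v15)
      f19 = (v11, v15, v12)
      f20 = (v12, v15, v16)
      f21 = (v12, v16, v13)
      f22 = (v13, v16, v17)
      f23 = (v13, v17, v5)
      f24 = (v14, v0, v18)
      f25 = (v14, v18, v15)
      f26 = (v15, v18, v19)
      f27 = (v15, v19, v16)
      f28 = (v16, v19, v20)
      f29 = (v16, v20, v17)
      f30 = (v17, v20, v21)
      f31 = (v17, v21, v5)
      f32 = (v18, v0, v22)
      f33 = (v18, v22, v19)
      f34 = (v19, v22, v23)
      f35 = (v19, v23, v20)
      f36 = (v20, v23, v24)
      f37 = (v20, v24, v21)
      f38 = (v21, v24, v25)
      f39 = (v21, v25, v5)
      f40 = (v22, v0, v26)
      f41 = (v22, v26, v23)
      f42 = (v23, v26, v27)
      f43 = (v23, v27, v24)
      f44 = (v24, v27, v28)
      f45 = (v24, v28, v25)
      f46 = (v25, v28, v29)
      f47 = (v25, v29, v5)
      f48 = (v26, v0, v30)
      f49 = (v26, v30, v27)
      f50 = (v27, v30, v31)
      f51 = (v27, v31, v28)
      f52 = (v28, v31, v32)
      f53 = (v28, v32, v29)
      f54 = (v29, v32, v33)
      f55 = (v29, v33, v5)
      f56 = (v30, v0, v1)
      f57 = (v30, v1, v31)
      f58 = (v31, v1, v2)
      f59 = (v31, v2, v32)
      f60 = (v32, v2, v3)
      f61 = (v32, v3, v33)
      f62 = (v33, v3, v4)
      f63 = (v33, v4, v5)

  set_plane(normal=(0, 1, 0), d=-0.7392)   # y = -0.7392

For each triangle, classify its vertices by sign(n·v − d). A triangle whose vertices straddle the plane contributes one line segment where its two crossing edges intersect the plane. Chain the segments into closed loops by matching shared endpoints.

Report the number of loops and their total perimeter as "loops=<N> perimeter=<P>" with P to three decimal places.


Straddling triangles (20 of 64):
  (v19,v22,v23) [++-] → (-0.7392, -0.7392, -1.03672)–(-1.1489, -0.7392, -0.4728)  len=0.6970
  (v19,v23,v20) [+-+] → (-1.1489, -0.7392, -0.4728)–(-1.1489, -0.7392, -0.206554)  len=0.2662
  (v20,v23,v24) [+--] → (-1.1489, -0.7392, -0.206554)–(-1.1489, -0.7392, 0.4728)  len=0.6794
  (v20,v24,v21) [+-+] → (-1.1489, -0.7392, 0.4728)–(-0.992409, -0.7392, 0.688196)  len=0.2662
  (v21,v24,v25) [+-+] → (-0.992409, -0.7392, 0.688196)–(-0.7392, -0.7392, 1.03672)  len=0.4308
  (v22,v0,v26) [++-] → (0, -0.7392, -1.28982)–(-0.386513, -0.7392, -1.2378)  len=0.3900
  (v22,v26,v23) [+--] → (-0.386513, -0.7392, -1.2378)–(-0.7392, -0.7392, -1.03672)  len=0.4060
  (v24,v28,v25) [--+] → (-0.555714, -0.7392, 1.14133)–(-0.7392, -0.7392, 1.03672)  len=0.2112
  (v25,v28,v29) [+--] → (-0.555714, -0.7392, 1.14133)–(-0.386513, -0.7392, 1.2378)  len=0.1948
  (v25,v29,v5) [+-+] → (-0.386513, -0.7392, 1.2378)–(0, -0.7392, 1.28982)  len=0.3900
  (v26,v0,v30) [-++] → (0, -0.7392, -1.28982)–(0.386513, -0.7392, -1.2378)  len=0.3900
  (v26,v30,v27) [-+-] → (0.386513, -0.7392, -1.2378)–(0.555714, -0.7392, -1.14133)  len=0.1948
  (v27,v30,v31) [-+-] → (0.555714, -0.7392, -1.14133)–(0.7392, -0.7392, -1.03672)  len=0.2112
  (v29,v32,v33) [--+] → (0.7392, -0.7392, 1.03672)–(0.386513, -0.7392, 1.2378)  len=0.4060
  (v29,v33,v5) [-++] → (0.386513, -0.7392, 1.2378)–(0, -0.7392, 1.28982)  len=0.3900
  (v30,v1,v31) [++-] → (0.992409, -0.7392, -0.688196)–(0.7392, -0.7392, -1.03672)  len=0.4308
  (v31,v1,v2) [-++] → (0.992409, -0.7392, -0.688196)–(1.1489, -0.7392, -0.4728)  len=0.2662
  (v31,v2,v32) [-+-] → (1.1489, -0.7392, -0.4728)–(1.1489, -0.7392, 0.206554)  len=0.6794
  (v32,v2,v3) [-++] → (1.1489, -0.7392, 0.206554)–(1.1489, -0.7392, 0.4728)  len=0.2662
  (v32,v3,v33) [-++] → (1.1489, -0.7392, 0.4728)–(0.7392, -0.7392, 1.03672)  len=0.6970

Chained into 1 loop(s):
  loop 1: 20 segments, perimeter = 7.8633
Total perimeter = 7.863

loops=1 perimeter=7.863


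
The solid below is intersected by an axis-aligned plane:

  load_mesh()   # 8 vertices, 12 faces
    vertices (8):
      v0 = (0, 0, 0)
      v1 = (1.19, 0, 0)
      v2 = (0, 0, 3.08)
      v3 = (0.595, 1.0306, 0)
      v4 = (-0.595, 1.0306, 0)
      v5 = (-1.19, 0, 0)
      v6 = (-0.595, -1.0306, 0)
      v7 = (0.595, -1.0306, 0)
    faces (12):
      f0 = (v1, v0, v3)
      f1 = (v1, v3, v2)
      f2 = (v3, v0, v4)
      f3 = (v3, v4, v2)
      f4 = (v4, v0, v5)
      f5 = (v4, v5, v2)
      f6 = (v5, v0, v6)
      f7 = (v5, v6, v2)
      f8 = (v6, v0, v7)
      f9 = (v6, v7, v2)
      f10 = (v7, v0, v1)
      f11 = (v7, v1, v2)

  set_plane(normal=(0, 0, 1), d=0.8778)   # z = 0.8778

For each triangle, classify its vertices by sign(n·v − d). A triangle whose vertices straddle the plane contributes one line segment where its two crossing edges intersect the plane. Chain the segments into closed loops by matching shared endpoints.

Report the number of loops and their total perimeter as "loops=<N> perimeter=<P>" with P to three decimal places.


Straddling triangles (6 of 12):
  (v1,v3,v2) [--+] → (0.425425, 0.736879, 0.8778)–(0.85085, 0, 0.8778)  len=0.8509
  (v3,v4,v2) [--+] → (-0.425425, 0.736879, 0.8778)–(0.425425, 0.736879, 0.8778)  len=0.8508
  (v4,v5,v2) [--+] → (-0.85085, 0, 0.8778)–(-0.425425, 0.736879, 0.8778)  len=0.8509
  (v5,v6,v2) [--+] → (-0.425425, -0.736879, 0.8778)–(-0.85085, 0, 0.8778)  len=0.8509
  (v6,v7,v2) [--+] → (0.425425, -0.736879, 0.8778)–(-0.425425, -0.736879, 0.8778)  len=0.8508
  (v7,v1,v2) [--+] → (0.85085, 0, 0.8778)–(0.425425, -0.736879, 0.8778)  len=0.8509

Chained into 1 loop(s):
  loop 1: 6 segments, perimeter = 5.1052
Total perimeter = 5.105

loops=1 perimeter=5.105


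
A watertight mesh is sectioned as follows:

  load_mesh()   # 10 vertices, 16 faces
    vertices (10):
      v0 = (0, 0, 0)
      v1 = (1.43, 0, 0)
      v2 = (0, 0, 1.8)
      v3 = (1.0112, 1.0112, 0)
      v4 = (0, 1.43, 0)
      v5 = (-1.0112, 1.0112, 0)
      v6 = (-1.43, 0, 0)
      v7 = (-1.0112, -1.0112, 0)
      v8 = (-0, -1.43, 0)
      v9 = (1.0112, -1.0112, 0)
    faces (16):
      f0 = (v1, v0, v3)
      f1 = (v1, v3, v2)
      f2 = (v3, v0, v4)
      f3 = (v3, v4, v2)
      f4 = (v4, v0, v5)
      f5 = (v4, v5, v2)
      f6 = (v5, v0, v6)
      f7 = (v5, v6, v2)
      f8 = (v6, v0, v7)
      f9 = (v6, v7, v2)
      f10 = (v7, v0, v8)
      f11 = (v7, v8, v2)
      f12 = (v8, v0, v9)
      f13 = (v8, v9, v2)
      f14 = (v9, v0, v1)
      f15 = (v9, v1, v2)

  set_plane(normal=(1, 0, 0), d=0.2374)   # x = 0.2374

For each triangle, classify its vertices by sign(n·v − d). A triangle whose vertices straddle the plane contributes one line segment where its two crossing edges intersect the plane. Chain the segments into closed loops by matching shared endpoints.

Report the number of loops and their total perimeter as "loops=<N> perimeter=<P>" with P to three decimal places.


loops=1 perimeter=6.717

Straddling triangles (8 of 16):
  (v1,v0,v3) [+-+] → (0.2374, 0, 0)–(0.2374, 0.2374, 0)  len=0.2374
  (v1,v3,v2) [++-] → (0.2374, 0.2374, 1.37741)–(0.2374, 0, 1.50117)  len=0.2677
  (v3,v0,v4) [+--] → (0.2374, 0.2374, 0)–(0.2374, 1.33168, 0)  len=1.0943
  (v3,v4,v2) [+--] → (0.2374, 1.33168, 0)–(0.2374, 0.2374, 1.37741)  len=1.7592
  (v8,v0,v9) [--+] → (0.2374, -0.2374, 0)–(0.2374, -1.33168, 0)  len=1.0943
  (v8,v9,v2) [-+-] → (0.2374, -1.33168, 0)–(0.2374, -0.2374, 1.37741)  len=1.7592
  (v9,v0,v1) [+-+] → (0.2374, -0.2374, 0)–(0.2374, 0, 0)  len=0.2374
  (v9,v1,v2) [++-] → (0.2374, 0, 1.50117)–(0.2374, -0.2374, 1.37741)  len=0.2677

Chained into 1 loop(s):
  loop 1: 8 segments, perimeter = 6.7172
Total perimeter = 6.717


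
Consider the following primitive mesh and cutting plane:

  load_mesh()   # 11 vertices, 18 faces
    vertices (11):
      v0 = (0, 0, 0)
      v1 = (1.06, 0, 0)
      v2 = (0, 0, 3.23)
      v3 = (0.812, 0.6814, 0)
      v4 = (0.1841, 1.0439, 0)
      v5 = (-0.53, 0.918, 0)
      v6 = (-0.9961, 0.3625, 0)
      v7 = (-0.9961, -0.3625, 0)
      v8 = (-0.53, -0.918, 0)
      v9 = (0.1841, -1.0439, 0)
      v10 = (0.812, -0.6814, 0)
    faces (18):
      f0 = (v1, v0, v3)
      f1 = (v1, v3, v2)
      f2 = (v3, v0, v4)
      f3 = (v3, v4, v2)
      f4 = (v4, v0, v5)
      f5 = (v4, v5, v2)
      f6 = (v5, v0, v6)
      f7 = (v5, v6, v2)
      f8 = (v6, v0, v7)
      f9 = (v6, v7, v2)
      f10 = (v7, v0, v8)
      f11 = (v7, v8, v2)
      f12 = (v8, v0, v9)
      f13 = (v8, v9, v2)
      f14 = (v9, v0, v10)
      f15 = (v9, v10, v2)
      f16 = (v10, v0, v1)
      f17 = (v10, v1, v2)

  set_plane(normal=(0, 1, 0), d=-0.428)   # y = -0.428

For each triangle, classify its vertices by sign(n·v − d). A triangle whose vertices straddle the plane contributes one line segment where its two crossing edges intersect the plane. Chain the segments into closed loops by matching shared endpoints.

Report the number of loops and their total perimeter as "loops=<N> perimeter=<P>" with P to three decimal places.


loops=1 perimeter=6.166

Straddling triangles (8 of 18):
  (v7,v0,v8) [++-] → (-0.247102, -0.428, 0)–(-0.941141, -0.428, 0)  len=0.6940
  (v7,v8,v2) [+-+] → (-0.941141, -0.428, 0)–(-0.247102, -0.428, 1.72407)  len=1.8585
  (v8,v0,v9) [-+-] → (-0.247102, -0.428, 0)–(0.0754812, -0.428, 0)  len=0.3226
  (v8,v9,v2) [--+] → (0.0754812, -0.428, 1.9057)–(-0.247102, -0.428, 1.72407)  len=0.3702
  (v9,v0,v10) [-+-] → (0.0754812, -0.428, 0)–(0.510032, -0.428, 0)  len=0.4346
  (v9,v10,v2) [--+] → (0.510032, -0.428, 1.20118)–(0.0754812, -0.428, 1.9057)  len=0.8278
  (v10,v0,v1) [-++] → (0.510032, -0.428, 0)–(0.904227, -0.428, 0)  len=0.3942
  (v10,v1,v2) [-++] → (0.904227, -0.428, 0)–(0.510032, -0.428, 1.20118)  len=1.2642

Chained into 1 loop(s):
  loop 1: 8 segments, perimeter = 6.1661
Total perimeter = 6.166


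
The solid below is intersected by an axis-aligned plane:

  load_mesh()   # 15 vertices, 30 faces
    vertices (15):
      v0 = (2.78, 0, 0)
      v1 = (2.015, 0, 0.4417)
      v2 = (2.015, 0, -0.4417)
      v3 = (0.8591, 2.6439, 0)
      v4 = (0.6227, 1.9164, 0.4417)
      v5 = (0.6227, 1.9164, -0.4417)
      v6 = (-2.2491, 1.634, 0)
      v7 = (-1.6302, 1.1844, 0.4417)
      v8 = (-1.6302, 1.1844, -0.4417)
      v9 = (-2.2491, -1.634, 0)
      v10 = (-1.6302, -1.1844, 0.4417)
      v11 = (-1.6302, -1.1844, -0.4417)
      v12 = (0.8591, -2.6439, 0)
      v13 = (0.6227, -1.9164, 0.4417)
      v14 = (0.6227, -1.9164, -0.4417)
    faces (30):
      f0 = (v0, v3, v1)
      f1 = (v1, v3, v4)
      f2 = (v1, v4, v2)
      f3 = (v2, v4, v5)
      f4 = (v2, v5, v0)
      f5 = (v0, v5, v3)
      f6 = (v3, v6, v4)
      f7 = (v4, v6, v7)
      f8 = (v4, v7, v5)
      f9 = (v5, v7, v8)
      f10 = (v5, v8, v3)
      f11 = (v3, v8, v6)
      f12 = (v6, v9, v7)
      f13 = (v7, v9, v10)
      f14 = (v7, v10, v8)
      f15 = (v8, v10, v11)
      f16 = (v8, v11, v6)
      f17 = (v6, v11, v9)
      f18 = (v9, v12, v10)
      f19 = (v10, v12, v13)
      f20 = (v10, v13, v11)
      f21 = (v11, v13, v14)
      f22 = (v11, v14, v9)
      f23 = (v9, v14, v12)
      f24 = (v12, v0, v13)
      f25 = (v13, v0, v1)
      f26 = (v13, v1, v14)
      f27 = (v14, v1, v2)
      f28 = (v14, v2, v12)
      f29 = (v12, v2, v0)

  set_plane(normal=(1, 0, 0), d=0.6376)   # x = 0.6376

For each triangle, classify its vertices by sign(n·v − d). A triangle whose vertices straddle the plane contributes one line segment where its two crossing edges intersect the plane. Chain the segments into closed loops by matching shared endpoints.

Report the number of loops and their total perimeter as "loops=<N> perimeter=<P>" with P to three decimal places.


Straddling triangles (16 of 30):
  (v1,v3,v4) [++-] → (0.6376, 1.96225, 0.41386)–(0.6376, 1.89589, 0.4417)  len=0.0720
  (v1,v4,v2) [+-+] → (0.6376, 1.89589, 0.4417)–(0.6376, 1.89589, 0.432246)  len=0.0095
  (v2,v4,v5) [+--] → (0.6376, 1.89589, 0.432246)–(0.6376, 1.89589, -0.4417)  len=0.8739
  (v2,v5,v0) [+-+] → (0.6376, 1.89589, -0.4417)–(0.6376, 1.90316, -0.438649)  len=0.0079
  (v0,v5,v3) [+-+] → (0.6376, 1.90316, -0.438649)–(0.6376, 1.96225, -0.41386)  len=0.0641
  (v3,v6,v4) [+--] → (0.6376, 2.57193, 0)–(0.6376, 1.96225, 0.41386)  len=0.7369
  (v5,v8,v3) [--+] → (0.6376, 2.51403, -0.0393028)–(0.6376, 1.96225, -0.41386)  len=0.6669
  (v3,v8,v6) [+--] → (0.6376, 2.51403, -0.0393028)–(0.6376, 2.57193, 0)  len=0.0700
  (v9,v12,v10) [-+-] → (0.6376, -2.57193, 0)–(0.6376, -2.51403, 0.0393028)  len=0.0700
  (v10,v12,v13) [-+-] → (0.6376, -2.51403, 0.0393028)–(0.6376, -1.96225, 0.41386)  len=0.6669
  (v9,v14,v12) [--+] → (0.6376, -1.96225, -0.41386)–(0.6376, -2.57193, 0)  len=0.7369
  (v12,v0,v13) [++-] → (0.6376, -1.90316, 0.438649)–(0.6376, -1.96225, 0.41386)  len=0.0641
  (v13,v0,v1) [-++] → (0.6376, -1.90316, 0.438649)–(0.6376, -1.89589, 0.4417)  len=0.0079
  (v13,v1,v14) [-+-] → (0.6376, -1.89589, 0.4417)–(0.6376, -1.89589, -0.432246)  len=0.8739
  (v14,v1,v2) [-++] → (0.6376, -1.89589, -0.432246)–(0.6376, -1.89589, -0.4417)  len=0.0095
  (v14,v2,v12) [-++] → (0.6376, -1.89589, -0.4417)–(0.6376, -1.96225, -0.41386)  len=0.0720

Chained into 2 loop(s):
  loop 1: 8 segments, perimeter = 2.5011
  loop 2: 8 segments, perimeter = 2.5011
Total perimeter = 5.002

loops=2 perimeter=5.002


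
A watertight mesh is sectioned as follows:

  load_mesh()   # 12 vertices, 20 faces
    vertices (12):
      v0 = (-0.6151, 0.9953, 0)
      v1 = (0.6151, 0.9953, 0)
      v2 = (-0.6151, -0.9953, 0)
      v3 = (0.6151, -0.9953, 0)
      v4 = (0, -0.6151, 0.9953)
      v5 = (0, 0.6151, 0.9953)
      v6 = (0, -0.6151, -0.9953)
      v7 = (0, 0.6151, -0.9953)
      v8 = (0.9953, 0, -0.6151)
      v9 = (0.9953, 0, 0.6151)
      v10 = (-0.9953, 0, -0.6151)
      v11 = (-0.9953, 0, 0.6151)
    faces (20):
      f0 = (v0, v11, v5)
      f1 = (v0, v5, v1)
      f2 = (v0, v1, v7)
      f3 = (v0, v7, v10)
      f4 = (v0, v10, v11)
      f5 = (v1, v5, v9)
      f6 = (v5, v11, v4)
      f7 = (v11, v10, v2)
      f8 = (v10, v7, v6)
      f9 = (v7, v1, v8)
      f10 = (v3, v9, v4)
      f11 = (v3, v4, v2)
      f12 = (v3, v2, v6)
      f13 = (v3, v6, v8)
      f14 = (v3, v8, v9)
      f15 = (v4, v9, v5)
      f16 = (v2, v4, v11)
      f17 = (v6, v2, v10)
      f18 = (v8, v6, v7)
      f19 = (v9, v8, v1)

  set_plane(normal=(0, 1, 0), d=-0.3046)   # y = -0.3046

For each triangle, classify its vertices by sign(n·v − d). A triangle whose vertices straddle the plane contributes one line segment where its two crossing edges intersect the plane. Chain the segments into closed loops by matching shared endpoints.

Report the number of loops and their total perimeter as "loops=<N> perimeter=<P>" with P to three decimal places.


Straddling triangles (10 of 20):
  (v5,v11,v4) [++-] → (-0.502423, -0.3046, 0.803377)–(0, -0.3046, 0.9953)  len=0.5378
  (v11,v10,v2) [++-] → (-0.878944, -0.3046, -0.426856)–(-0.878944, -0.3046, 0.426856)  len=0.8537
  (v10,v7,v6) [++-] → (0, -0.3046, -0.9953)–(-0.502423, -0.3046, -0.803377)  len=0.5378
  (v3,v9,v4) [-+-] → (0.878944, -0.3046, 0.426856)–(0.502423, -0.3046, 0.803377)  len=0.5325
  (v3,v6,v8) [--+] → (0.502423, -0.3046, -0.803377)–(0.878944, -0.3046, -0.426856)  len=0.5325
  (v3,v8,v9) [-++] → (0.878944, -0.3046, -0.426856)–(0.878944, -0.3046, 0.426856)  len=0.8537
  (v4,v9,v5) [-++] → (0.502423, -0.3046, 0.803377)–(0, -0.3046, 0.9953)  len=0.5378
  (v2,v4,v11) [--+] → (-0.502423, -0.3046, 0.803377)–(-0.878944, -0.3046, 0.426856)  len=0.5325
  (v6,v2,v10) [--+] → (-0.878944, -0.3046, -0.426856)–(-0.502423, -0.3046, -0.803377)  len=0.5325
  (v8,v6,v7) [+-+] → (0.502423, -0.3046, -0.803377)–(0, -0.3046, -0.9953)  len=0.5378

Chained into 1 loop(s):
  loop 1: 10 segments, perimeter = 5.9887
Total perimeter = 5.989

loops=1 perimeter=5.989


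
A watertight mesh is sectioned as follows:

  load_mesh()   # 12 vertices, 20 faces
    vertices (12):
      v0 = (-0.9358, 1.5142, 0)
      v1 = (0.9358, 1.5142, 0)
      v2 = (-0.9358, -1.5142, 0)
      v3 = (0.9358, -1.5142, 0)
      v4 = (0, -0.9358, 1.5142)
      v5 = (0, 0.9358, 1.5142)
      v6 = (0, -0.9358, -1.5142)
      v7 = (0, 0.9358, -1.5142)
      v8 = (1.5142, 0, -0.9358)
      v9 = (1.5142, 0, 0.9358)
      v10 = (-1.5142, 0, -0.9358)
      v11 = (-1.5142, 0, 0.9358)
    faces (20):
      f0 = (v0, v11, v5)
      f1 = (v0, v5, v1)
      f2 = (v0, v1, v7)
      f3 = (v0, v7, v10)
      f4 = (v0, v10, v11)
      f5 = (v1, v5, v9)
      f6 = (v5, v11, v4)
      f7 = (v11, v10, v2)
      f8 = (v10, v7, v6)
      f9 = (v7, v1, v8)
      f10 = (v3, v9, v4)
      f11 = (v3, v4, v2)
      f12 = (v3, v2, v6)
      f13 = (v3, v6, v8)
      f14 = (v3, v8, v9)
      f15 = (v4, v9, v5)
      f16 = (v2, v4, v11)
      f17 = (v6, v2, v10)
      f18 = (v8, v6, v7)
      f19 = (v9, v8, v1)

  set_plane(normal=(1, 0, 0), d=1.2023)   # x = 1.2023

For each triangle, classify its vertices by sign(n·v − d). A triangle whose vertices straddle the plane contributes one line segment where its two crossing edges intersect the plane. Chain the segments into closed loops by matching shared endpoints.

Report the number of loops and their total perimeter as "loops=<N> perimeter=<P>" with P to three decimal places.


loops=1 perimeter=6.024

Straddling triangles (8 of 20):
  (v1,v5,v9) [--+] → (1.2023, 0.192759, 1.05494)–(1.2023, 0.816527, 0.431173)  len=0.8821
  (v7,v1,v8) [--+] → (1.2023, 0.816527, -0.431173)–(1.2023, 0.192759, -1.05494)  len=0.8821
  (v3,v9,v4) [-+-] → (1.2023, -0.816527, 0.431173)–(1.2023, -0.192759, 1.05494)  len=0.8821
  (v3,v6,v8) [--+] → (1.2023, -0.192759, -1.05494)–(1.2023, -0.816527, -0.431173)  len=0.8821
  (v3,v8,v9) [-++] → (1.2023, -0.816527, -0.431173)–(1.2023, -0.816527, 0.431173)  len=0.8623
  (v4,v9,v5) [-+-] → (1.2023, -0.192759, 1.05494)–(1.2023, 0.192759, 1.05494)  len=0.3855
  (v8,v6,v7) [+--] → (1.2023, -0.192759, -1.05494)–(1.2023, 0.192759, -1.05494)  len=0.3855
  (v9,v8,v1) [++-] → (1.2023, 0.816527, -0.431173)–(1.2023, 0.816527, 0.431173)  len=0.8623

Chained into 1 loop(s):
  loop 1: 8 segments, perimeter = 6.0243
Total perimeter = 6.024


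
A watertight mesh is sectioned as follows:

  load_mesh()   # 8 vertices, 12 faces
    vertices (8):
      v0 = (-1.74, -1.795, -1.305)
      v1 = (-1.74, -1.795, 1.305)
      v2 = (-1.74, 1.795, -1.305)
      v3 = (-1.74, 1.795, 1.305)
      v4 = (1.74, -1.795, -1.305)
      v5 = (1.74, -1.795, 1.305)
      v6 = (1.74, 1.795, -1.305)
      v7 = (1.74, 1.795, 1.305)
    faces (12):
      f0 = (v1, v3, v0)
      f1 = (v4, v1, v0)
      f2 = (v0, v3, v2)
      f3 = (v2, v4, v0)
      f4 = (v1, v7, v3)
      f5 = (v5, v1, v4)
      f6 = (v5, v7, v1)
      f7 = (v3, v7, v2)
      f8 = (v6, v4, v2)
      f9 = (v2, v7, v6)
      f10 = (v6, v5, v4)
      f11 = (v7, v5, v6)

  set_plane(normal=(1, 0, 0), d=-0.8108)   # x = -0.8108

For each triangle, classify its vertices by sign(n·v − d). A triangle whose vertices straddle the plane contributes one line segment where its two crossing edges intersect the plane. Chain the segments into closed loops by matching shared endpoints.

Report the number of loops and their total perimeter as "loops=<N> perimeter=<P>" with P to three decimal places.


Straddling triangles (8 of 12):
  (v4,v1,v0) [+--] → (-0.8108, -1.795, 0.6081)–(-0.8108, -1.795, -1.305)  len=1.9131
  (v2,v4,v0) [-+-] → (-0.8108, 0.836429, -1.305)–(-0.8108, -1.795, -1.305)  len=2.6314
  (v1,v7,v3) [-+-] → (-0.8108, -0.836429, 1.305)–(-0.8108, 1.795, 1.305)  len=2.6314
  (v5,v1,v4) [+-+] → (-0.8108, -1.795, 1.305)–(-0.8108, -1.795, 0.6081)  len=0.6969
  (v5,v7,v1) [++-] → (-0.8108, -0.836429, 1.305)–(-0.8108, -1.795, 1.305)  len=0.9586
  (v3,v7,v2) [-+-] → (-0.8108, 1.795, 1.305)–(-0.8108, 1.795, -0.6081)  len=1.9131
  (v6,v4,v2) [++-] → (-0.8108, 0.836429, -1.305)–(-0.8108, 1.795, -1.305)  len=0.9586
  (v2,v7,v6) [-++] → (-0.8108, 1.795, -0.6081)–(-0.8108, 1.795, -1.305)  len=0.6969

Chained into 1 loop(s):
  loop 1: 8 segments, perimeter = 12.4000
Total perimeter = 12.400

loops=1 perimeter=12.400


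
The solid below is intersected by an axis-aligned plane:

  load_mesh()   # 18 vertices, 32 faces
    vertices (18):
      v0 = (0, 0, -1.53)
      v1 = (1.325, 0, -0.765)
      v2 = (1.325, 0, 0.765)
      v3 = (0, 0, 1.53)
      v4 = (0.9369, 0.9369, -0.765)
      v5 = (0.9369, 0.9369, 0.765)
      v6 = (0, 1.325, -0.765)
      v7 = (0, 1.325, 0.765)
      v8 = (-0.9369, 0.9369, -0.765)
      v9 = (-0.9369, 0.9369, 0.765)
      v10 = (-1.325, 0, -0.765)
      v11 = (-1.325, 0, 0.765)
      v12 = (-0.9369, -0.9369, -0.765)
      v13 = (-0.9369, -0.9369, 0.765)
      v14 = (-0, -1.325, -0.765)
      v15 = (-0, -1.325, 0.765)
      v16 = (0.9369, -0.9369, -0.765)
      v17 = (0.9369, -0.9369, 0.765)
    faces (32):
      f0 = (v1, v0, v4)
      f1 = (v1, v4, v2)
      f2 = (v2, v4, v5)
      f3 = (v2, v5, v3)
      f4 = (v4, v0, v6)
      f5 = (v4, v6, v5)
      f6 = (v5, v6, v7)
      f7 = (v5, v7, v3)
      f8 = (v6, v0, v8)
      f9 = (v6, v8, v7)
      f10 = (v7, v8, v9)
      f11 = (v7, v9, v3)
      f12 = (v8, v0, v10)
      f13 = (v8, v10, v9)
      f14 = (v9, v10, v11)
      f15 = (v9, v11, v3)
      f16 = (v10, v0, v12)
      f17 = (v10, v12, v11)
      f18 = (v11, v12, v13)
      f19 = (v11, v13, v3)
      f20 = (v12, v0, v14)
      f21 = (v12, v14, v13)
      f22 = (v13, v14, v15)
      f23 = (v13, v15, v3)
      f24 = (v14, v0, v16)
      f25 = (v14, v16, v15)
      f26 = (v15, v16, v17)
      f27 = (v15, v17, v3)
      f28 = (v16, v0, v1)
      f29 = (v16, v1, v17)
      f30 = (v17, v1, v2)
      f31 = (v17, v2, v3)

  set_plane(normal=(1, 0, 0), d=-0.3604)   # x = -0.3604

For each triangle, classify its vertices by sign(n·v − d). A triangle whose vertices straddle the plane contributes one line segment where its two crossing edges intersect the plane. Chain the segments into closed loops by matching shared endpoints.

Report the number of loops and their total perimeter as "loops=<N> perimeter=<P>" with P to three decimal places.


Straddling triangles (12 of 32):
  (v6,v0,v8) [++-] → (-0.3604, 0.3604, -1.23573)–(-0.3604, 1.17571, -0.765)  len=0.9414
  (v6,v8,v7) [+-+] → (-0.3604, 1.17571, -0.765)–(-0.3604, 1.17571, 0.176451)  len=0.9415
  (v7,v8,v9) [+--] → (-0.3604, 1.17571, 0.176451)–(-0.3604, 1.17571, 0.765)  len=0.5885
  (v7,v9,v3) [+-+] → (-0.3604, 1.17571, 0.765)–(-0.3604, 0.3604, 1.23573)  len=0.9414
  (v8,v0,v10) [-+-] → (-0.3604, 0.3604, -1.23573)–(-0.3604, 0, -1.32192)  len=0.3706
  (v9,v11,v3) [--+] → (-0.3604, 0, 1.32192)–(-0.3604, 0.3604, 1.23573)  len=0.3706
  (v10,v0,v12) [-+-] → (-0.3604, 0, -1.32192)–(-0.3604, -0.3604, -1.23573)  len=0.3706
  (v11,v13,v3) [--+] → (-0.3604, -0.3604, 1.23573)–(-0.3604, 0, 1.32192)  len=0.3706
  (v12,v0,v14) [-++] → (-0.3604, -0.3604, -1.23573)–(-0.3604, -1.17571, -0.765)  len=0.9414
  (v12,v14,v13) [-+-] → (-0.3604, -1.17571, -0.765)–(-0.3604, -1.17571, -0.176451)  len=0.5885
  (v13,v14,v15) [-++] → (-0.3604, -1.17571, -0.176451)–(-0.3604, -1.17571, 0.765)  len=0.9415
  (v13,v15,v3) [-++] → (-0.3604, -1.17571, 0.765)–(-0.3604, -0.3604, 1.23573)  len=0.9414

Chained into 1 loop(s):
  loop 1: 12 segments, perimeter = 8.3080
Total perimeter = 8.308

loops=1 perimeter=8.308


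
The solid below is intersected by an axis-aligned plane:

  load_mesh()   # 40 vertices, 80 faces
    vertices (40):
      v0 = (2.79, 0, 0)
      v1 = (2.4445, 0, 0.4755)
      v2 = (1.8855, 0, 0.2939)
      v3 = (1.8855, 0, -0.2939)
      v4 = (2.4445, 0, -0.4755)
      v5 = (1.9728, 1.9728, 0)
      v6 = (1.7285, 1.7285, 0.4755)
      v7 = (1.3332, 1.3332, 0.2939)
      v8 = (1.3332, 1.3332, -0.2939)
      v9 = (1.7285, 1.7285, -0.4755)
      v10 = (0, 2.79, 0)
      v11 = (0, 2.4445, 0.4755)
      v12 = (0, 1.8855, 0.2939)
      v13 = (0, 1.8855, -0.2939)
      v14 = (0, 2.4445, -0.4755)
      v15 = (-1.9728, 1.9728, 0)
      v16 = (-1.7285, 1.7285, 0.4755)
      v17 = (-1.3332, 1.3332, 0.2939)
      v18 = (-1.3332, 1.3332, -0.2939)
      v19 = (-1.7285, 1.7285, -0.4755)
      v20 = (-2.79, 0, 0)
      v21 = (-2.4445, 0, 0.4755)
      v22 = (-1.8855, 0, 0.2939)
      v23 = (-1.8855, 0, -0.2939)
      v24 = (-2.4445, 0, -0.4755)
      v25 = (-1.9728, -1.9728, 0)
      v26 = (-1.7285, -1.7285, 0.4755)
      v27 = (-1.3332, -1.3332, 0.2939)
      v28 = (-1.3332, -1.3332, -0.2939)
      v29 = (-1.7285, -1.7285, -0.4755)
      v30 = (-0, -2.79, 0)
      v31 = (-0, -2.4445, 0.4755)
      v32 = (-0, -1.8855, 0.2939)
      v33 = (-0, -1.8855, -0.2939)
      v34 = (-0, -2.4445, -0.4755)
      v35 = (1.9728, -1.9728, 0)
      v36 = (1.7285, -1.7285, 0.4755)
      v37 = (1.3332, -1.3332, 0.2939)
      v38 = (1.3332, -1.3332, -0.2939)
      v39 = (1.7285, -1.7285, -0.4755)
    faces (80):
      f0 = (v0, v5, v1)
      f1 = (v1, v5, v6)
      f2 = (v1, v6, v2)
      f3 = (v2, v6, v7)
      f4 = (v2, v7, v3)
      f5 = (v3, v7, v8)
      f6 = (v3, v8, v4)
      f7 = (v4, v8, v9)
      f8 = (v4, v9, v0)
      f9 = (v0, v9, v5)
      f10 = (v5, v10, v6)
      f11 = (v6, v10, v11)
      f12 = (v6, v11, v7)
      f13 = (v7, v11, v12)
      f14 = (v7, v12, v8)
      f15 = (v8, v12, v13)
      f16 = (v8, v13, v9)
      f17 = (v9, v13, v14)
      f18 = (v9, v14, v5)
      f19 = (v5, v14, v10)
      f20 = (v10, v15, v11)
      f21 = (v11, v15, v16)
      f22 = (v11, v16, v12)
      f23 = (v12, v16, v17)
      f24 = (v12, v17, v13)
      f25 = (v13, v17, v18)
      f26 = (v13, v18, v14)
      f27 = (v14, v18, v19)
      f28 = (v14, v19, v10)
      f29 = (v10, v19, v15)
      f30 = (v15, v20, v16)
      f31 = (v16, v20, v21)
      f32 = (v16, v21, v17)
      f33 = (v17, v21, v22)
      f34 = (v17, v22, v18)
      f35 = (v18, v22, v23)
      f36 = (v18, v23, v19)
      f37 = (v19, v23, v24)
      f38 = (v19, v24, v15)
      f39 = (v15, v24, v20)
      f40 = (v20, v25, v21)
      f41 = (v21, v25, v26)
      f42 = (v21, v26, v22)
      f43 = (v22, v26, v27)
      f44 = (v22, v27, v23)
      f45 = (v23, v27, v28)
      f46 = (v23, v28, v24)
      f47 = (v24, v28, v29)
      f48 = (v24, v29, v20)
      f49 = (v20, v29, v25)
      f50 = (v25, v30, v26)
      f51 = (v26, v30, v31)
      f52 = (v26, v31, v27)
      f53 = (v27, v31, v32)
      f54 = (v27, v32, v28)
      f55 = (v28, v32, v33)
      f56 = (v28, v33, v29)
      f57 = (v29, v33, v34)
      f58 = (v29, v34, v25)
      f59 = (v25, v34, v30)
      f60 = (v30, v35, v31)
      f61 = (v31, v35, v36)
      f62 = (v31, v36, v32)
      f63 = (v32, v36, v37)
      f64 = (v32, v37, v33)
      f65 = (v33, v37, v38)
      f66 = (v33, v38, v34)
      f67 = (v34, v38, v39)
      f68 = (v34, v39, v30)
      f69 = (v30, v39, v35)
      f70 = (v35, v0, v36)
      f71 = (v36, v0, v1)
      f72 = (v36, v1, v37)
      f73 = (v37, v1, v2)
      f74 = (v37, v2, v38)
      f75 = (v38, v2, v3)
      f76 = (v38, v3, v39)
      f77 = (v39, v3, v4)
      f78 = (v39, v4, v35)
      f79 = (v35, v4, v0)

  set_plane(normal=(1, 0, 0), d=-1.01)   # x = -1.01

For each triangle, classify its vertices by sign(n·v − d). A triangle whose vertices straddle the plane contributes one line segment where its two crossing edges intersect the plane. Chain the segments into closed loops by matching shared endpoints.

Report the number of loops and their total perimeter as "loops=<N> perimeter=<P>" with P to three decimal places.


Straddling triangles (20 of 80):
  (v10,v15,v11) [+-+] → (-1.01, 2.37162, 0)–(-1.01, 2.20301, 0.232062)  len=0.2869
  (v11,v15,v16) [+--] → (-1.01, 2.20301, 0.232062)–(-1.01, 2.02613, 0.4755)  len=0.3009
  (v11,v16,v12) [+-+] → (-1.01, 2.02613, 0.4755)–(-1.01, 1.79376, 0.400013)  len=0.2443
  (v12,v16,v17) [+--] → (-1.01, 1.79376, 0.400013)–(-1.01, 1.46709, 0.2939)  len=0.3435
  (v12,v17,v13) [+-+] → (-1.01, 1.46709, 0.2939)–(-1.01, 1.46709, 0.151403)  len=0.1425
  (v13,v17,v18) [+--] → (-1.01, 1.46709, 0.151403)–(-1.01, 1.46709, -0.2939)  len=0.4453
  (v13,v18,v14) [+-+] → (-1.01, 1.46709, -0.2939)–(-1.01, 1.60261, -0.337924)  len=0.1425
  (v14,v18,v19) [+--] → (-1.01, 1.60261, -0.337924)–(-1.01, 2.02613, -0.4755)  len=0.4453
  (v14,v19,v10) [+-+] → (-1.01, 2.02613, -0.4755)–(-1.01, 2.16974, -0.277845)  len=0.2443
  (v10,v19,v15) [+--] → (-1.01, 2.16974, -0.277845)–(-1.01, 2.37162, 0)  len=0.3434
  (v25,v30,v26) [-+-] → (-1.01, -2.37162, 0)–(-1.01, -2.16974, 0.277845)  len=0.3434
  (v26,v30,v31) [-++] → (-1.01, -2.16974, 0.277845)–(-1.01, -2.02613, 0.4755)  len=0.2443
  (v26,v31,v27) [-+-] → (-1.01, -2.02613, 0.4755)–(-1.01, -1.60261, 0.337924)  len=0.4453
  (v27,v31,v32) [-++] → (-1.01, -1.60261, 0.337924)–(-1.01, -1.46709, 0.2939)  len=0.1425
  (v27,v32,v28) [-+-] → (-1.01, -1.46709, 0.2939)–(-1.01, -1.46709, -0.151403)  len=0.4453
  (v28,v32,v33) [-++] → (-1.01, -1.46709, -0.151403)–(-1.01, -1.46709, -0.2939)  len=0.1425
  (v28,v33,v29) [-+-] → (-1.01, -1.46709, -0.2939)–(-1.01, -1.79376, -0.400013)  len=0.3435
  (v29,v33,v34) [-++] → (-1.01, -1.79376, -0.400013)–(-1.01, -2.02613, -0.4755)  len=0.2443
  (v29,v34,v25) [-+-] → (-1.01, -2.02613, -0.4755)–(-1.01, -2.20301, -0.232062)  len=0.3009
  (v25,v34,v30) [-++] → (-1.01, -2.20301, -0.232062)–(-1.01, -2.37162, 0)  len=0.2869

Chained into 2 loop(s):
  loop 1: 10 segments, perimeter = 2.9389
  loop 2: 10 segments, perimeter = 2.9389
Total perimeter = 5.878

loops=2 perimeter=5.878
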